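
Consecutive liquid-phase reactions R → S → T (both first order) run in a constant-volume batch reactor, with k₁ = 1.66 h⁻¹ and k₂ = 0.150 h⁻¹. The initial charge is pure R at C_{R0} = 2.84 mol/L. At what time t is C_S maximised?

For first-order series the maximum of C_S occurs at t_opt = ln(k₂/k₁)/(k₂−k₁).
= ln(0.150/1.66)/(0.150−1.66) = ln(0.09036)/-1.510 = -2.404/-1.510 = 1.59 h.

1.59 h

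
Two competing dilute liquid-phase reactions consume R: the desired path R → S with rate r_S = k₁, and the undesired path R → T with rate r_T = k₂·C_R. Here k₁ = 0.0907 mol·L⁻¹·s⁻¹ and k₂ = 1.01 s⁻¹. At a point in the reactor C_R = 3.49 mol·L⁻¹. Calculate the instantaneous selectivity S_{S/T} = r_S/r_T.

S_{S/T} = r_S/r_T = (k₁)/(k₂·C_R) = (k₁/k₂)·C_R⁻¹.
= (0.0907) / (1.01×3.490) = 0.09070/3.525 = 0.0257.

0.0257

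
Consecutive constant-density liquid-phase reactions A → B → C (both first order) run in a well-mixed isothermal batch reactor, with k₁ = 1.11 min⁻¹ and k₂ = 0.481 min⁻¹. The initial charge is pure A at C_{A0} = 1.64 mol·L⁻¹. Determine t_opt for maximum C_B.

1.33 min

Setting dC_B/dt = 0 gives t_opt = ln(k₂/k₁)/(k₂−k₁).
= ln(0.481/1.11)/(0.481−1.11) = ln(0.4333)/-0.6290 = -0.8362/-0.6290 = 1.33 min.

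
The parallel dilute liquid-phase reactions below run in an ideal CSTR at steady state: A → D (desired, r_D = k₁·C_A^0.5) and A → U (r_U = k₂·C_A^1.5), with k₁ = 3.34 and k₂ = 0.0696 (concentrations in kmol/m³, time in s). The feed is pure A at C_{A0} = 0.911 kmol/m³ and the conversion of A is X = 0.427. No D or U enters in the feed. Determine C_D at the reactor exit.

Exit C_A = C_{A0}(1−X) = 0.911×0.573 = 0.5220 kmol/m³.
In a CSTR the entire volume is at exit conditions, so r_D = 3.34×0.5220^0.5 = 2.413 and r_U = 0.0696×0.5220^1.5 = 0.02625.
Fraction of consumed A going to D: r_D/(r_D+r_U) = 0.9892.
C_D = 0.9892·C_{A0}·X = 0.9892×0.911×0.427 = 0.385 kmol/m³.

0.385 kmol/m³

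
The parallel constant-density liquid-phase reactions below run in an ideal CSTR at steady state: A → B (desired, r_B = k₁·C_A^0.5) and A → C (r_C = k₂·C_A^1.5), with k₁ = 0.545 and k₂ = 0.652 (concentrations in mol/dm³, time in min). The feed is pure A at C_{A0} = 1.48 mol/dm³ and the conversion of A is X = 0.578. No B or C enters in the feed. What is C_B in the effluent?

Exit C_A = C_{A0}(1−X) = 1.48×0.422 = 0.6246 mol/dm³.
Rates in a CSTR are evaluated at the outlet concentration: r_B = 0.545×0.6246^0.5 = 0.4307, r_C = 0.652×0.6246^1.5 = 0.3218.
Fraction of consumed A going to B: r_B/(r_B+r_C) = 0.5724.
C_B = 0.5724·C_{A0}·X = 0.5724×1.48×0.578 = 0.490 mol/dm³.

0.490 mol/dm³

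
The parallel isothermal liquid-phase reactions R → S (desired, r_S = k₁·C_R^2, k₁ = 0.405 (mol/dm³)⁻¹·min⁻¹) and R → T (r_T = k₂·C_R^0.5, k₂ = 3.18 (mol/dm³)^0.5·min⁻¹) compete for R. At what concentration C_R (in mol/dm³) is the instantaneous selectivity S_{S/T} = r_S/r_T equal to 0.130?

S_{S/T} = (k₁/k₂)·C_R^1.5 ⇒ C_R = (S·k₂/k₁)^(1/1.5).
= (0.130×3.18/0.405)^(0.6667) = (1.021)^(0.6667) = 1.01 mol/dm³.

1.01 mol/dm³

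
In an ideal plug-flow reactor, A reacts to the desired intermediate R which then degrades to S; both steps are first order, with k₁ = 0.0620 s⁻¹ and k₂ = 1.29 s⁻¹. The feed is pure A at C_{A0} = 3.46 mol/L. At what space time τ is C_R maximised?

The intermediate peaks when r₁ = r₂, i.e. k₁e^(−k₁τ) = k₂e^(−k₂τ), giving τ_opt = ln(k₂/k₁)/(k₂−k₁).
= ln(1.29/0.0620)/(1.29−0.0620) = ln(20.81)/1.228 = 3.035/1.228 = 2.47 s.

2.47 s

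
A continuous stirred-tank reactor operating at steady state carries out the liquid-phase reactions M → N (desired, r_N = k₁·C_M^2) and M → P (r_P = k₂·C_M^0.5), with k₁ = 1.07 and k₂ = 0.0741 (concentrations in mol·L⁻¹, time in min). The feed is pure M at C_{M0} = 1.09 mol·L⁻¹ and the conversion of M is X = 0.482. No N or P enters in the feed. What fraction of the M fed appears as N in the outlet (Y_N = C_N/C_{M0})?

0.414

Exit C_M = C_{M0}(1−X) = 1.09×0.518 = 0.5646 mol·L⁻¹.
In a CSTR the entire volume is at exit conditions, so r_N = 1.07×0.5646^2 = 0.3411 and r_P = 0.0741×0.5646^0.5 = 0.05568.
Fraction of consumed M going to N: r_N/(r_N+r_P) = 0.8597.
C_N = 0.8597·C_{M0}·X = 0.8597×1.09×0.482 = 0.452 mol·L⁻¹; Y_N = C_N/C_{M0} = 0.414.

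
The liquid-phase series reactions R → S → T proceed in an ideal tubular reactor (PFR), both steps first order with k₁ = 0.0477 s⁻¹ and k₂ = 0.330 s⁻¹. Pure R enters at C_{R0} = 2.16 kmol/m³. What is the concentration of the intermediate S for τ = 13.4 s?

Solving the coupled first-order balances gives C_S(τ) = [k₁/(k₂−k₁)]·C_{R0}·(e^(−k₁τ) − e^(−k₂τ)).
e^(−k₁τ) = e^(−0.0477×13.4) = e^(−0.6392) = 0.5277; e^(−k₂τ) = e^(−4.422) = 0.01201.
C_S = 0.0477×2.16/(0.330−0.0477) × (0.5277−0.01201) = 0.3650×0.5157 = 0.1882 kmol/m³.

0.188 kmol/m³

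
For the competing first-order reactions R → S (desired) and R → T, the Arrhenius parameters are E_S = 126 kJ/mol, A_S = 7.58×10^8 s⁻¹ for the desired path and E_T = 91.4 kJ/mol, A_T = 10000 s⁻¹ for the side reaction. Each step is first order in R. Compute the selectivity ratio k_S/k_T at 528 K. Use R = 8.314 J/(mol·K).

With equal orders, S_{S/T} = k_S/k_T = (A_S/A_T)·exp[(E_T−E_S)/(RT)].
(E_T−E_S)/(RT) = (91.4−126)×10³/(8.314×528) = -34600/4390 = -7.882.
k_S/k_T = (7.58×10^8/10000)·exp(-7.882) = 75800 × 3.775×10^-4 = 28.6.

28.6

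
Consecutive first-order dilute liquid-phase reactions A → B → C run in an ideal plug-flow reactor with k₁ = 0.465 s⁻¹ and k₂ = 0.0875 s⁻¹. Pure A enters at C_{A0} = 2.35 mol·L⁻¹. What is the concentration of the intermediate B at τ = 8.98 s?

The intermediate concentration in a first-order A→B→C sequence is C_B = k₁C_{A0}(e^(−k₁τ) − e^(−k₂τ))/(k₂−k₁).
e^(−k₁τ) = e^(−0.465×8.98) = e^(−4.176) = 0.01536; e^(−k₂τ) = e^(−0.7857) = 0.4558.
C_B = 0.465×2.35/(0.0875−0.465) × (0.01536−0.4558) = (-2.895)×(-0.4404) = 1.275 mol·L⁻¹.

1.27 mol·L⁻¹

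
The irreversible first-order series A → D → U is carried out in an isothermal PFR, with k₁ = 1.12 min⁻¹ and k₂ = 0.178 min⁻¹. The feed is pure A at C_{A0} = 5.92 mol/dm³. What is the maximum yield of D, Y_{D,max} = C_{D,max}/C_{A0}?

Evaluating C_D at τ_opt = ln(k₂/k₁)/(k₂−k₁) gives C_{D,max}/C_{A0} = (k₁/k₂)^[k₂/(k₂−k₁)].
= (1.12/0.178)^(0.178/(0.178−1.12)) = (6.292)^(-0.1890) = 0.7064.

0.706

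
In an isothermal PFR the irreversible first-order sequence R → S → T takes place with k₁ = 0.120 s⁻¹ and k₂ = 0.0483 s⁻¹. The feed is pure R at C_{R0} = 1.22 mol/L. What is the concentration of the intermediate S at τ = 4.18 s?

The intermediate concentration in a first-order A→B→C sequence is C_S = k₁C_{R0}(e^(−k₁τ) − e^(−k₂τ))/(k₂−k₁).
e^(−k₁τ) = e^(−0.120×4.18) = e^(−0.5016) = 0.6056; e^(−k₂τ) = e^(−0.2019) = 0.8172.
C_S = 0.120×1.22/(0.0483−0.120) × (0.6056−0.8172) = (-2.042)×(-0.2116) = 0.4321 mol/L.

0.432 mol/L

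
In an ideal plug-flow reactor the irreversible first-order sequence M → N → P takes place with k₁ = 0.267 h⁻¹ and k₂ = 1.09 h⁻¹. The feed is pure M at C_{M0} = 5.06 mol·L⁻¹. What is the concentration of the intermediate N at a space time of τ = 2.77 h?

The intermediate concentration in a first-order A→B→C sequence is C_N = k₁C_{M0}(e^(−k₁τ) − e^(−k₂τ))/(k₂−k₁).
e^(−k₁τ) = e^(−0.267×2.77) = e^(−0.7396) = 0.4773; e^(−k₂τ) = e^(−3.019) = 0.04884.
C_N = 0.267×5.06/(1.09−0.267) × (0.4773−0.04884) = 1.642×0.4285 = 0.7034 mol·L⁻¹.

0.703 mol·L⁻¹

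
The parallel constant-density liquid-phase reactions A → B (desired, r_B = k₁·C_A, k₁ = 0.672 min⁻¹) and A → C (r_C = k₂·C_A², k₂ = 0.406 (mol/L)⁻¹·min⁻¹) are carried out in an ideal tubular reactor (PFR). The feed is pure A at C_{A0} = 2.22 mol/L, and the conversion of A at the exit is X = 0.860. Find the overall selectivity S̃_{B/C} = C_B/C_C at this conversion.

C_A = C_{A0}(1−X) = 0.3108 mol/L.
Along a PFR/batch, dC_B/dC_A = −r_B/(r_B+r_C) = −k₁/(k₁+k₂·C_A).
Integrating from C_{A0} to C_A: C_B = (0.672/0.406)·ln[(0.672+0.406·2.22)/(0.672+0.406·0.311)] = 1.655·ln(1.573/0.7982) = 1.123 mol/L.
C_C = (C_{A0}−C_A)−C_B = 0.7860 mol/L; S̃_{B/C} = 1.123/0.7860 = 1.43.

1.43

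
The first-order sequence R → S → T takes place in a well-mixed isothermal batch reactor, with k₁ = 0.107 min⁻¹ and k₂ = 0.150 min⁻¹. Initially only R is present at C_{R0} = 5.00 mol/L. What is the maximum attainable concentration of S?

At the optimum, C_{S,max}/C_{R0} = (k₁/k₂)^[k₂/(k₂−k₁)].
= (0.107/0.150)^(0.150/(0.150−0.107)) = (0.7133)^(3.488) = 0.3078.
C_{S,max} = 0.3078×5.00 = 1.54 mol/L.

1.54 mol/L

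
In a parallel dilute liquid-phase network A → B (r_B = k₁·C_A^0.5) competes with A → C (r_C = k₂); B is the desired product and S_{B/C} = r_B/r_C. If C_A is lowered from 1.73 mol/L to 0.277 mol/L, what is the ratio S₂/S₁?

0.400

S_{B/C} = (k₁/k₂)·C_A^0.5, so S₂/S₁ = (C_{A,2}/C_{A,1})^0.5.
= (0.277/1.73)^0.5 = (0.1601)^0.5 = 0.400.
Selectivity toward B falls as C_A falls — high-concentration operation is favoured.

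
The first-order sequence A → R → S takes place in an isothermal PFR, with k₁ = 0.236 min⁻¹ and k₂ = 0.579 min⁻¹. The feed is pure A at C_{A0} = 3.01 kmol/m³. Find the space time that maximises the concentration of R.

2.62 min

Setting dC_R/dτ = 0 gives τ_opt = ln(k₂/k₁)/(k₂−k₁).
= ln(0.579/0.236)/(0.579−0.236) = ln(2.453)/0.3430 = 0.8975/0.3430 = 2.62 min.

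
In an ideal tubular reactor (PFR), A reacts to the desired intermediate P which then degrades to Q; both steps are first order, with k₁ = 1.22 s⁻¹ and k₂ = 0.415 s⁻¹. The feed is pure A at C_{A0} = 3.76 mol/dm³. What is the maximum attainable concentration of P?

2.16 mol/dm³

At the optimum, C_{P,max}/C_{A0} = (k₁/k₂)^[k₂/(k₂−k₁)].
= (1.22/0.415)^(0.415/(0.415−1.22)) = (2.940)^(-0.5155) = 0.5736.
C_{P,max} = 0.5736×3.76 = 2.16 mol/dm³.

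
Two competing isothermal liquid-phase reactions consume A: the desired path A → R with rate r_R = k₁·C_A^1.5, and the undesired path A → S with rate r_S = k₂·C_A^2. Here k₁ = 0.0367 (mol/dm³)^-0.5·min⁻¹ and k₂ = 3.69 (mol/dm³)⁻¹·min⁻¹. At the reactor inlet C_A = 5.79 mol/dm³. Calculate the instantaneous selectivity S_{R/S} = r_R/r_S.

0.00413

S_{R/S} = r_R/r_S = (k₁·C_A^1.5)/(k₂·C_A^2) = (k₁/k₂)·C_A^-0.5.
= (0.0367×5.790^1.5) / (3.69×5.790^2) = 0.5113/123.7 = 0.00413.
The undesired path is higher order in A, so low C_A (CSTR or dilute feed) favours R.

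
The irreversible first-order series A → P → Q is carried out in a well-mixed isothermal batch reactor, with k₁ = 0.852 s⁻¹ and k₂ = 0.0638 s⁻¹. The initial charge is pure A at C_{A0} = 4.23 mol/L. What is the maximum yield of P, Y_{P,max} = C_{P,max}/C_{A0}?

0.811

Evaluating C_P at t_opt = ln(k₂/k₁)/(k₂−k₁) gives C_{P,max}/C_{A0} = (k₁/k₂)^[k₂/(k₂−k₁)].
= (0.852/0.0638)^(0.0638/(0.0638−0.852)) = (13.35)^(-0.08094) = 0.8108.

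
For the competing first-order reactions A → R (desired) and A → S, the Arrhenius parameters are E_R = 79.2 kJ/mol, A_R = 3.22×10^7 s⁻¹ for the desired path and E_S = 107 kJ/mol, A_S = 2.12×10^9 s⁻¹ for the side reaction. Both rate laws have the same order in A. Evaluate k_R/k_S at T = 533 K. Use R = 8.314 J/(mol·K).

8.05

With equal orders, S_{R/S} = k_R/k_S = (A_R/A_S)·exp[(E_S−E_R)/(RT)].
(E_S−E_R)/(RT) = (107−79.2)×10³/(8.314×533) = 27800/4431 = 6.273.
k_R/k_S = (3.22×10^7/2.12×10^9)·exp(6.273) = 0.01519 × 530.3 = 8.05.
Since E_R < E_S, lowering the temperature improves selectivity toward R.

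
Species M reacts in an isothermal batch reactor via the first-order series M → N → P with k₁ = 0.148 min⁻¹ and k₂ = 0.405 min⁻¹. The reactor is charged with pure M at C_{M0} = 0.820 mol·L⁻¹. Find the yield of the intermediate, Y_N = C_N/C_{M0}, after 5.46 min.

0.194

For first-order series with pure M initially, C_N(t) = k₁C_{M0}/(k₂−k₁)·(e^(−k₁t) − e^(−k₂t)).
e^(−k₁t) = e^(−0.148×5.46) = e^(−0.8081) = 0.4457; e^(−k₂t) = e^(−2.211) = 0.1096.
C_N = 0.148×0.820/(0.405−0.148) × (0.4457−0.1096) = 0.4722×0.3362 = 0.1587 mol·L⁻¹.
Y_N = C_N/C_{M0} = 0.1587/0.820 = 0.194.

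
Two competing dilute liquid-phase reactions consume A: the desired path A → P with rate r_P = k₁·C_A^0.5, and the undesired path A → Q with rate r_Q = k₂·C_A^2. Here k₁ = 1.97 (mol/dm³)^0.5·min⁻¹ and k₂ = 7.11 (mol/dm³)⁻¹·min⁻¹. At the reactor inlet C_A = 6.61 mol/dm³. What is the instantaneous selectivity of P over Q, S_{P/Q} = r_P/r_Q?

S_{P/Q} = r_P/r_Q = (k₁·C_A^0.5)/(k₂·C_A^2) = (k₁/k₂)·C_A^-1.5.
= (1.97×6.610^0.5) / (7.11×6.610^2) = 5.065/310.7 = 0.0163.
The undesired path is higher order in A, so low C_A (CSTR or dilute feed) favours P.

0.0163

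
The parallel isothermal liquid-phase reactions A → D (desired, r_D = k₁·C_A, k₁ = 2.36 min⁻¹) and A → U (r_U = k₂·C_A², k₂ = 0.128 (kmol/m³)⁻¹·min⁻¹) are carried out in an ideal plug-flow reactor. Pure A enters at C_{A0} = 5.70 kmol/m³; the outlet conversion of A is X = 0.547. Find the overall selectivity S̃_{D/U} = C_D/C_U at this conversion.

4.49

C_A = C_{A0}(1−X) = 2.582 kmol/m³.
Along a PFR/batch, dC_D/dC_A = −r_D/(r_D+r_U) = −k₁/(k₁+k₂·C_A).
Integrating from C_{A0} to C_A: C_D = (2.36/0.128)·ln[(2.36+0.128·5.70)/(2.36+0.128·2.58)] = 18.44·ln(3.090/2.691) = 2.550 kmol/m³.
C_U = (C_{A0}−C_A)−C_D = 0.5678 kmol/m³; S̃_{D/U} = 2.550/0.5678 = 4.49.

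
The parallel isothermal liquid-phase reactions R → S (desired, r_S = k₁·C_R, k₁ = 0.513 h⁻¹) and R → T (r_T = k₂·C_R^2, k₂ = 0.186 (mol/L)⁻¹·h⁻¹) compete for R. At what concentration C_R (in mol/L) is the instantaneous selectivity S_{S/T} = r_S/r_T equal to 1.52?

1.81 mol/L

S_{S/T} = (k₁/k₂)·C_R⁻¹ ⇒ C_R = (S·k₂/k₁)^(-1).
= (1.52×0.186/0.513)^(-1) = (0.5511)^(-1) = 1.81 mol/L.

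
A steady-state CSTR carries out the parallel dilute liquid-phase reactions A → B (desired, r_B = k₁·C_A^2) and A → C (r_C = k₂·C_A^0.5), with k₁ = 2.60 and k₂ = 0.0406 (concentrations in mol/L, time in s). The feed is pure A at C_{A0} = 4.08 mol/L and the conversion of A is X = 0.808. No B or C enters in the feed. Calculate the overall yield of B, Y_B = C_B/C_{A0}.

Exit C_A = C_{A0}(1−X) = 4.08×0.192 = 0.7834 mol/L.
Rates in a CSTR are evaluated at the outlet concentration: r_B = 2.60×0.7834^2 = 1.595, r_C = 0.0406×0.7834^0.5 = 0.03593.
Fraction of consumed A going to B: r_B/(r_B+r_C) = 0.9780.
C_B = 0.9780·C_{A0}·X = 0.9780×4.08×0.808 = 3.22 mol/L; Y_B = C_B/C_{A0} = 0.790.

0.790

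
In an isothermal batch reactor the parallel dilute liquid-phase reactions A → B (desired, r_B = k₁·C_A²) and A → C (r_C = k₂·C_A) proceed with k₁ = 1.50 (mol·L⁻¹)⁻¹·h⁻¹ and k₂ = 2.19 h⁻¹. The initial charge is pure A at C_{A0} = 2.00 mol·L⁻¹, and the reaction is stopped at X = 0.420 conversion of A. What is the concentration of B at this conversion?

0.434 mol·L⁻¹

C_A = C_{A0}(1−X) = 1.160 mol·L⁻¹.
Along a PFR/batch, dC_C/dC_A = −r_C/(r_B+r_C) = −k₂/(k₂+k₁·C_A).
Integrating from C_{A0} to C_A: C_C = (2.19/1.50)·ln[(2.19+1.50·2.00)/(2.19+1.50·1.16)] = 1.460·ln(5.190/3.930) = 0.4060 mol·L⁻¹.
Then C_B = (C_{A0}−C_A) − C_C = 0.8400 − 0.4060 = 0.4340 mol·L⁻¹.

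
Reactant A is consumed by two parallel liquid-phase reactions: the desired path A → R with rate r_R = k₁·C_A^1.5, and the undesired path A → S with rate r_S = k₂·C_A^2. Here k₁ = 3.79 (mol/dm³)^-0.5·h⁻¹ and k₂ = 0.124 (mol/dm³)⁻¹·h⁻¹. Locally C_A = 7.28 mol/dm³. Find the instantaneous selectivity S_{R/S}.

S_{R/S} = r_R/r_S = (k₁·C_A^1.5)/(k₂·C_A^2) = (k₁/k₂)·C_A^-0.5.
= (3.79×7.280^1.5) / (0.124×7.280^2) = 74.45/6.572 = 11.3.

11.3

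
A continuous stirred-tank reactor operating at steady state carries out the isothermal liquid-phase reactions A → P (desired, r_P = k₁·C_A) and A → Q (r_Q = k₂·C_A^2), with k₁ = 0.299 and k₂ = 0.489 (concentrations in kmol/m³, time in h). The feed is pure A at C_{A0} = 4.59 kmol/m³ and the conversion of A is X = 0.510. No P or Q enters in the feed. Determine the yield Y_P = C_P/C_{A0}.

0.109

Exit C_A = C_{A0}(1−X) = 4.59×0.490 = 2.249 kmol/m³.
Rates in a CSTR are evaluated at the outlet concentration: r_P = 0.299×2.249 = 0.6725, r_Q = 0.489×2.249^2 = 2.474.
Fraction of consumed A going to P: r_P/(r_P+r_Q) = 0.2138.
C_P = 0.2138·C_{A0}·X = 0.2138×4.59×0.510 = 0.500 kmol/m³; Y_P = C_P/C_{A0} = 0.109.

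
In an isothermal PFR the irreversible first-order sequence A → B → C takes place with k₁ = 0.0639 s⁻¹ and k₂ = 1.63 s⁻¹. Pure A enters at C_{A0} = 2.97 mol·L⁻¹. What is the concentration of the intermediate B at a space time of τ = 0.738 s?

For first-order series with pure A initially, C_B(τ) = k₁C_{A0}/(k₂−k₁)·(e^(−k₁τ) − e^(−k₂τ)).
e^(−k₁τ) = e^(−0.0639×0.738) = e^(−0.04716) = 0.9539; e^(−k₂τ) = e^(−1.203) = 0.3003.
C_B = 0.0639×2.97/(1.63−0.0639) × (0.9539−0.3003) = 0.1212×0.6536 = 0.07921 mol·L⁻¹.

0.0792 mol·L⁻¹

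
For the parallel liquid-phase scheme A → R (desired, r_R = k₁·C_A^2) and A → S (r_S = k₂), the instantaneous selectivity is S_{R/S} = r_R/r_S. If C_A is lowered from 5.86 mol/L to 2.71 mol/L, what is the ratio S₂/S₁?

S_{R/S} = (k₁/k₂)·C_A^2, so S₂/S₁ = (C_{A,2}/C_{A,1})^2.
= (2.71/5.86)^2 = (0.4625)^2 = 0.214.
Selectivity toward R falls as C_A falls — high-concentration operation is favoured.

0.214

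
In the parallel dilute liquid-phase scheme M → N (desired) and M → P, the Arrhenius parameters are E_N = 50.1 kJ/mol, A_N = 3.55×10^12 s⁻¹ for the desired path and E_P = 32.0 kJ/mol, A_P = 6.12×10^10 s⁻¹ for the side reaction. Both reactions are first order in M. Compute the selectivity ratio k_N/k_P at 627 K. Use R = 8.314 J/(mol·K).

1.80

With equal orders, S_{N/P} = k_N/k_P = (A_N/A_P)·exp[(E_P−E_N)/(RT)].
(E_P−E_N)/(RT) = (32.0−50.1)×10³/(8.314×627) = -18100/5213 = -3.472.
k_N/k_P = (3.55×10^12/6.12×10^10)·exp(-3.472) = 58.01 × 0.03105 = 1.80.
Since E_N > E_P, raising the temperature improves selectivity toward N.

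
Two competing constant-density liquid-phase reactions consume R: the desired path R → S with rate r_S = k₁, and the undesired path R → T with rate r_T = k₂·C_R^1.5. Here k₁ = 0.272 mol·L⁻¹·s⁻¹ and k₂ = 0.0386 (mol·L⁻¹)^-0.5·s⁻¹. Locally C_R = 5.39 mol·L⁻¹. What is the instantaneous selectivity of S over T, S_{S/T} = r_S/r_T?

S_{S/T} = r_S/r_T = (k₁)/(k₂·C_R^1.5) = (k₁/k₂)·C_R^-1.5.
= (0.272) / (0.0386×5.390^1.5) = 0.2720/0.4830 = 0.563.

0.563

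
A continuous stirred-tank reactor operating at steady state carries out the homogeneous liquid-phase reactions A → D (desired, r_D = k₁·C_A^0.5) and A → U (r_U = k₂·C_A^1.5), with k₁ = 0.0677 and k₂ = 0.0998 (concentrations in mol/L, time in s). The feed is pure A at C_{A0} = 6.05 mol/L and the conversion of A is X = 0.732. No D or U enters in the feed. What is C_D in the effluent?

Exit C_A = C_{A0}(1−X) = 6.05×0.268 = 1.621 mol/L.
A CSTR operates uniformly at the exit composition, giving r_D = 0.08621 and r_U = 0.2060 (each k·C_A^n at C_A = 1.621).
Fraction of consumed A going to D: r_D/(r_D+r_U) = 0.2950.
C_D = 0.2950·C_{A0}·X = 0.2950×6.05×0.732 = 1.31 mol/L.

1.31 mol/L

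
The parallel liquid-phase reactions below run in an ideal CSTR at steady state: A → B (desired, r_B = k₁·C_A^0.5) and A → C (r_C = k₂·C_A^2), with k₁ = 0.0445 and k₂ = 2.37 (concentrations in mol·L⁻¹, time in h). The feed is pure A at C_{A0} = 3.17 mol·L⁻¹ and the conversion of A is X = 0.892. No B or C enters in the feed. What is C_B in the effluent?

0.242 mol·L⁻¹

Exit C_A = C_{A0}(1−X) = 3.17×0.108 = 0.3424 mol·L⁻¹.
In a CSTR the entire volume is at exit conditions, so r_B = 0.0445×0.3424^0.5 = 0.02604 and r_C = 2.37×0.3424^2 = 0.2778.
Fraction of consumed A going to B: r_B/(r_B+r_C) = 0.08570.
C_B = 0.08570·C_{A0}·X = 0.08570×3.17×0.892 = 0.242 mol·L⁻¹.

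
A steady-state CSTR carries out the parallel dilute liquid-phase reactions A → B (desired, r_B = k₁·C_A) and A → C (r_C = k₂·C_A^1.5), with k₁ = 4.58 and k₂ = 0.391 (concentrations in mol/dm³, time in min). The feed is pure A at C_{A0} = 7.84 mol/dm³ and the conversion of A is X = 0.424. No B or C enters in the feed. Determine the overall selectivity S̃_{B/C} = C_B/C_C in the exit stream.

5.51

Exit C_A = C_{A0}(1−X) = 7.84×0.576 = 4.516 mol/dm³.
Rates in a CSTR are evaluated at the outlet concentration: r_B = 4.58×4.516 = 20.68, r_C = 0.391×4.516^1.5 = 3.752.
Overall selectivity = C_B/C_C = r_Bτ/(r_Cτ) = r_B/r_C = 5.51.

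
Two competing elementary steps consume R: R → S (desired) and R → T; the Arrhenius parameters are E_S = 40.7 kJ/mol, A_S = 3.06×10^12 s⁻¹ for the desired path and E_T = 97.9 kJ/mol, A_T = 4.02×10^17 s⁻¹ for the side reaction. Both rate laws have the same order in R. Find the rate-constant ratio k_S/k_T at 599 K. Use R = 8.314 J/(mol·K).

0.741

Since both paths have the same order in R, the concentration cancels and S_{S/T} = k_S/k_T = (A_S/A_T)·exp[(E_T−E_S)/(RT)].
(E_T−E_S)/(RT) = (97.9−40.7)×10³/(8.314×599) = 57200/4980 = 11.49.
k_S/k_T = (3.06×10^12/4.02×10^17)·exp(11.49) = 7.612×10^-6 × 97319 = 0.741.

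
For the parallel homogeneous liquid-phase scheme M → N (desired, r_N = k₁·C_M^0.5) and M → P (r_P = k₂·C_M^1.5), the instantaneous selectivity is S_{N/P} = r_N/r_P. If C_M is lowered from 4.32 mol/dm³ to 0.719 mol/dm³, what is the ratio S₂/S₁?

6.01

S_{N/P} = (k₁/k₂)·C_M⁻¹, so S₂/S₁ = (C_{M,2}/C_{M,1})⁻¹.
= 4.32/0.719 = 6.01.
Selectivity toward N rises as C_M falls — low-concentration operation is favoured.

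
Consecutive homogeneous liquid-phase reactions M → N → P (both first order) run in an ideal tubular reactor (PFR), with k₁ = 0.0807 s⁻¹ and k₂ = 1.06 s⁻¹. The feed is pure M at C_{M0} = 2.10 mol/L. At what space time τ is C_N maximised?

2.63 s

Setting dC_N/dτ = 0 gives τ_opt = ln(k₂/k₁)/(k₂−k₁).
= ln(1.06/0.0807)/(1.06−0.0807) = ln(13.14)/0.9793 = 2.575/0.9793 = 2.63 s.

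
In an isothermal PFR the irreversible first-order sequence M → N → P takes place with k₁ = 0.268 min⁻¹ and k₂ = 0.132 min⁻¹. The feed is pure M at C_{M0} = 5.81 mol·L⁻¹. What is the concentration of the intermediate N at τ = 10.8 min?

For first-order series with pure M initially, C_N(τ) = k₁C_{M0}/(k₂−k₁)·(e^(−k₁τ) − e^(−k₂τ)).
e^(−k₁τ) = e^(−0.268×10.8) = e^(−2.894) = 0.05533; e^(−k₂τ) = e^(−1.426) = 0.2404.
C_N = 0.268×5.81/(0.132−0.268) × (0.05533−0.2404) = (-11.45)×(-0.1850) = 2.118 mol·L⁻¹.

2.12 mol·L⁻¹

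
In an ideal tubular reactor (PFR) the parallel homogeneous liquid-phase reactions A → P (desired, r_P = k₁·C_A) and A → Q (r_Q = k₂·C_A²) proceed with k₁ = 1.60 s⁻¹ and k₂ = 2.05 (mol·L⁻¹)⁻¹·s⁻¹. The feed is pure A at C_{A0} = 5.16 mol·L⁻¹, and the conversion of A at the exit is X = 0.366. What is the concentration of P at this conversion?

0.299 mol·L⁻¹

C_A = C_{A0}(1−X) = 3.271 mol·L⁻¹.
Along a PFR/batch, dC_P/dC_A = −r_P/(r_P+r_Q) = −k₁/(k₁+k₂·C_A).
Integrating from C_{A0} to C_A: C_P = (1.60/2.05)·ln[(1.60+2.05·5.16)/(1.60+2.05·3.27)] = 0.7805·ln(12.18/8.306) = 0.2986 mol·L⁻¹.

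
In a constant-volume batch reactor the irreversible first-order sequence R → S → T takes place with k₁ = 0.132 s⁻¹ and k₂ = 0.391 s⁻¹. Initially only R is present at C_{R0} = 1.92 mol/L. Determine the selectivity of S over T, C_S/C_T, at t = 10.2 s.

0.200

Solving the coupled first-order balances gives C_S(t) = [k₁/(k₂−k₁)]·C_{R0}·(e^(−k₁t) − e^(−k₂t)).
e^(−k₁t) = e^(−0.132×10.2) = e^(−1.346) = 0.2602; e^(−k₂t) = e^(−3.988) = 0.01853.
C_S = 0.132×1.92/(0.391−0.132) × (0.2602−0.01853) = 0.9785×0.2416 = 0.2365 mol/L.
C_R = C_{R0}e^(−k₁t) = 0.4995 mol/L, so C_T = C_{R0}−C_R−C_S = 1.184 mol/L; C_S/C_T = 0.200.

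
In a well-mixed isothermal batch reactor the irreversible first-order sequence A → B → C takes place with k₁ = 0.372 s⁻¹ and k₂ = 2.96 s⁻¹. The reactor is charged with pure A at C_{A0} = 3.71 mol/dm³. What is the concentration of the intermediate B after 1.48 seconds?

0.301 mol/dm³

Solving the coupled first-order balances gives C_B(t) = [k₁/(k₂−k₁)]·C_{A0}·(e^(−k₁t) − e^(−k₂t)).
e^(−k₁t) = e^(−0.372×1.48) = e^(−0.5506) = 0.5766; e^(−k₂t) = e^(−4.381) = 0.01252.
C_B = 0.372×3.71/(2.96−0.372) × (0.5766−0.01252) = 0.5333×0.5641 = 0.3008 mol/dm³.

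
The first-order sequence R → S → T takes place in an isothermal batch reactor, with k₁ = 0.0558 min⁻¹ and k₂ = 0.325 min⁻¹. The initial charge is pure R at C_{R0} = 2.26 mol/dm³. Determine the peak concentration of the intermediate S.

At the optimum, C_{S,max}/C_{R0} = (k₁/k₂)^[k₂/(k₂−k₁)].
= (0.0558/0.325)^(0.325/(0.325−0.0558)) = (0.1717)^(1.207) = 0.1192.
C_{S,max} = 0.1192×2.26 = 0.269 mol/dm³.

0.269 mol/dm³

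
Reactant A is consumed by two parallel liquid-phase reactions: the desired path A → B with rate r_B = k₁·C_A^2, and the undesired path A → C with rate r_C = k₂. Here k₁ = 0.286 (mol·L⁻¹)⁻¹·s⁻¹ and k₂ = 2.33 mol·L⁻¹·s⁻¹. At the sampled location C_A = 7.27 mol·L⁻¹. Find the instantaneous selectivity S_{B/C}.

6.49

S_{B/C} = r_B/r_C = (k₁·C_A^2)/(k₂) = (k₁/k₂)·C_A^2.
= (0.286×7.270^2) / (2.33) = 15.12/2.330 = 6.49.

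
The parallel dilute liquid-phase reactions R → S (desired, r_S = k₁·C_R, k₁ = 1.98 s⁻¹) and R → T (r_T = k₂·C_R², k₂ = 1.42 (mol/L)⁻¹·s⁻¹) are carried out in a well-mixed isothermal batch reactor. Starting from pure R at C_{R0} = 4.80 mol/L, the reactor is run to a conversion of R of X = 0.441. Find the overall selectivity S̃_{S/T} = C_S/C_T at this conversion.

0.380

C_R = C_{R0}(1−X) = 2.683 mol/L.
Along a PFR/batch, dC_S/dC_R = −r_S/(r_S+r_T) = −k₁/(k₁+k₂·C_R).
Integrating from C_{R0} to C_R: C_S = (1.98/1.42)·ln[(1.98+1.42·4.80)/(1.98+1.42·2.68)] = 1.394·ln(8.796/5.790) = 0.5830 mol/L.
C_T = (C_{R0}−C_R)−C_S = 1.534 mol/L; S̃_{S/T} = 0.5830/1.534 = 0.380.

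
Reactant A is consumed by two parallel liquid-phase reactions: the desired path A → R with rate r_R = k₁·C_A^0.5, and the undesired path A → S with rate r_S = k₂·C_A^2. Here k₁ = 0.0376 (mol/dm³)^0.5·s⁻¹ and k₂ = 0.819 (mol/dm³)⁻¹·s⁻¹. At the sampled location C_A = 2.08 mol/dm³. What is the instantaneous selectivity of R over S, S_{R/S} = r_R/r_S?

0.0153

S_{R/S} = r_R/r_S = (k₁·C_A^0.5)/(k₂·C_A^2) = (k₁/k₂)·C_A^-1.5.
= (0.0376×2.080^0.5) / (0.819×2.080^2) = 0.05423/3.543 = 0.0153.
The undesired path is higher order in A, so low C_A (CSTR or dilute feed) favours R.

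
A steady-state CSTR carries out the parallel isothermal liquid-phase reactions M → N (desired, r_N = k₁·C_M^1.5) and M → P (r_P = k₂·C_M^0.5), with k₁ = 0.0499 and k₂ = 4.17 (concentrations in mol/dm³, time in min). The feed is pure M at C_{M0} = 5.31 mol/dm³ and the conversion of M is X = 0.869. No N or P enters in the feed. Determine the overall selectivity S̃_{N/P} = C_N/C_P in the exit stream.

Exit C_M = C_{M0}(1−X) = 5.31×0.131 = 0.6956 mol/dm³.
In a CSTR the entire volume is at exit conditions, so r_N = 0.0499×0.6956^1.5 = 0.02895 and r_P = 4.17×0.6956^0.5 = 3.478.
Overall selectivity = C_N/C_P = r_Nτ/(r_Pτ) = r_N/r_P = 0.00832.

0.00832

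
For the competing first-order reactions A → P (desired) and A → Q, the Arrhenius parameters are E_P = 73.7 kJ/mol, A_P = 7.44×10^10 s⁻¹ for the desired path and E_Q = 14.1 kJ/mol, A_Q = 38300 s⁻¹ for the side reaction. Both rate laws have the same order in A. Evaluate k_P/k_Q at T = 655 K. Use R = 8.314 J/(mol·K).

34.3

Since both paths have the same order in A, the concentration cancels and S_{P/Q} = k_P/k_Q = (A_P/A_Q)·exp[(E_Q−E_P)/(RT)].
(E_Q−E_P)/(RT) = (14.1−73.7)×10³/(8.314×655) = -59600/5446 = -10.94.
k_P/k_Q = (7.44×10^10/38300)·exp(-10.94) = 1.943×10^6 × 1.766×10^-5 = 34.3.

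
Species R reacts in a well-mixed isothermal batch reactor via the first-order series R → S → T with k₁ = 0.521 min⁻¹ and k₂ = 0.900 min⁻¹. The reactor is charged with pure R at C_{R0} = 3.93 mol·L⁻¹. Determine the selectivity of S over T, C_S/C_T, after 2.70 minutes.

The intermediate concentration in a first-order A→B→C sequence is C_S = k₁C_{R0}(e^(−k₁t) − e^(−k₂t))/(k₂−k₁).
e^(−k₁t) = e^(−0.521×2.70) = e^(−1.407) = 0.2450; e^(−k₂t) = e^(−2.430) = 0.08804.
C_S = 0.521×3.93/(0.900−0.521) × (0.2450−0.08804) = 5.402×0.1569 = 0.8477 mol·L⁻¹.
C_R = C_{R0}e^(−k₁t) = 0.9627 mol·L⁻¹, so C_T = C_{R0}−C_R−C_S = 2.120 mol·L⁻¹; C_S/C_T = 0.400.

0.400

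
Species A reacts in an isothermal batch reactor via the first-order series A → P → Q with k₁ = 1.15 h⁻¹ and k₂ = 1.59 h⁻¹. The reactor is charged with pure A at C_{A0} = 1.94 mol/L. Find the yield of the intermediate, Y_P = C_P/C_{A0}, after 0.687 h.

The intermediate concentration in a first-order A→B→C sequence is C_P = k₁C_{A0}(e^(−k₁t) − e^(−k₂t))/(k₂−k₁).
e^(−k₁t) = e^(−1.15×0.687) = e^(−0.7901) = 0.4538; e^(−k₂t) = e^(−1.092) = 0.3354.
C_P = 1.15×1.94/(1.59−1.15) × (0.4538−0.3354) = 5.070×0.1184 = 0.6003 mol/L.
Y_P = C_P/C_{A0} = 0.6003/1.94 = 0.309.

0.309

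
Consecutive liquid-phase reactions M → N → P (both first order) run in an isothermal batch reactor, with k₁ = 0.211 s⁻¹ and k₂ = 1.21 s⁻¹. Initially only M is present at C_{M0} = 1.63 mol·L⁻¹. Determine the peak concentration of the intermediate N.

Evaluating C_N at t_opt = ln(k₂/k₁)/(k₂−k₁) gives C_{N,max}/C_{M0} = (k₁/k₂)^[k₂/(k₂−k₁)].
= (0.211/1.21)^(1.21/(1.21−0.211)) = (0.1744)^(1.211) = 0.1206.
C_{N,max} = 0.1206×1.63 = 0.197 mol·L⁻¹.

0.197 mol·L⁻¹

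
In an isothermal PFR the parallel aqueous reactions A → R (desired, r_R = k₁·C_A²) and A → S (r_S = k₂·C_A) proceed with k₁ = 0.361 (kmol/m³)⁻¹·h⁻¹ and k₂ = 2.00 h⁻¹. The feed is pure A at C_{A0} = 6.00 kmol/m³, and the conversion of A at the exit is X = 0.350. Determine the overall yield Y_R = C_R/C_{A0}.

0.165

C_A = C_{A0}(1−X) = 3.900 kmol/m³.
Along a PFR/batch, dC_S/dC_A = −r_S/(r_R+r_S) = −k₂/(k₂+k₁·C_A).
Integrating from C_{A0} to C_A: C_S = (2.00/0.361)·ln[(2.00+0.361·6.00)/(2.00+0.361·3.90)] = 5.540·ln(4.166/3.408) = 1.113 kmol/m³.
Then C_R = (C_{A0}−C_A) − C_S = 2.100 − 1.113 = 0.9872 kmol/m³.
Y_R = C_R/C_{A0} = 0.9872/6.00 = 0.165.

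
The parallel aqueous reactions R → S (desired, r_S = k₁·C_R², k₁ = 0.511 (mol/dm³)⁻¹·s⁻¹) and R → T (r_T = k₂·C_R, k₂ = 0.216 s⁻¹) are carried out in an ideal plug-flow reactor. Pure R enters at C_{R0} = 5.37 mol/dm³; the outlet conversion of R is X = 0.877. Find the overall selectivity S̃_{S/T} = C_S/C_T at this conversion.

C_R = C_{R0}(1−X) = 0.6605 mol/dm³.
Along a PFR/batch, dC_T/dC_R = −r_T/(r_S+r_T) = −k₂/(k₂+k₁·C_R).
Integrating from C_{R0} to C_R: C_T = (0.216/0.511)·ln[(0.216+0.511·5.37)/(0.216+0.511·0.661)] = 0.4227·ln(2.960/0.5535) = 0.7087 mol/dm³.
Then C_S = (C_{R0}−C_R) − C_T = 4.709 − 0.7087 = 4.001 mol/dm³.
S̃_{S/T} = C_S/C_T = 4.001/0.7087 = 5.64.

5.64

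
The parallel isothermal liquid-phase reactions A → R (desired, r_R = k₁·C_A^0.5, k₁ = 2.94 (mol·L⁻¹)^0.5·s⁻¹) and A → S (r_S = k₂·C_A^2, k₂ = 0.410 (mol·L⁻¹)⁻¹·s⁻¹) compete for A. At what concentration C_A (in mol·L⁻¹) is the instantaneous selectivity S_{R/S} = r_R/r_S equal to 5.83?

S_{R/S} = (k₁/k₂)·C_A^-1.5 ⇒ C_A = (S·k₂/k₁)^(1/(-1.5)).
= (5.83×0.410/2.94)^(-0.6667) = (0.8130)^(-0.6667) = 1.15 mol·L⁻¹.

1.15 mol·L⁻¹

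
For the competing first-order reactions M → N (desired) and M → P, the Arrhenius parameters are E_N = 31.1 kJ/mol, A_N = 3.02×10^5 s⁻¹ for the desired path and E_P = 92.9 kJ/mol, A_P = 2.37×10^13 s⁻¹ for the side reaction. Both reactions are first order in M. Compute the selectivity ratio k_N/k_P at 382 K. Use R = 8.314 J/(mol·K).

3.60

k_N/k_P = (A_N/A_P)·exp[−(E_N−E_P)/(RT)] = (A_N/A_P)·exp[(E_P−E_N)/(RT)].
(E_P−E_N)/(RT) = (92.9−31.1)×10³/(8.314×382) = 61800/3176 = 19.46.
k_N/k_P = (3.02×10^5/2.37×10^13)·exp(19.46) = 1.274×10^-8 × 2.824×10^8 = 3.60.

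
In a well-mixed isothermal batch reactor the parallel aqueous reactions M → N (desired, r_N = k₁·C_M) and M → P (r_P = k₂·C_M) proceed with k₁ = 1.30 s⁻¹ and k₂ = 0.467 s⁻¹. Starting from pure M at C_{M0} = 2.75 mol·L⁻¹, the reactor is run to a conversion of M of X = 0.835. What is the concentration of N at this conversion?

C_M = C_{M0}(1−X) = 0.4538 mol·L⁻¹.
Both paths are first order in M, so the instantaneous fraction to N is constant: dC_N/d(−C_M) = k₁/(k₁+k₂) = 0.7357.
C_N = 0.7357·(C_{M0}−C_M) = 0.7357×2.296 = 1.69 mol·L⁻¹.

1.69 mol·L⁻¹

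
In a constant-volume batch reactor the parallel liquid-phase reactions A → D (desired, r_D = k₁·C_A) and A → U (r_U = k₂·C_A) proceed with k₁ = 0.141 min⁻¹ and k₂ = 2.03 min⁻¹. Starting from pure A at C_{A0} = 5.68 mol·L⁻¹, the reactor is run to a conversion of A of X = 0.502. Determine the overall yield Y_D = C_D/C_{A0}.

C_A = C_{A0}(1−X) = 2.829 mol·L⁻¹.
Both paths are first order in A, so the instantaneous fraction to D is constant: dC_D/d(−C_A) = k₁/(k₁+k₂) = 0.06495.
C_D = 0.06495·(C_{A0}−C_A) = 0.06495×2.851 = 0.185 mol·L⁻¹.
Y_D = C_D/C_{A0} = 0.1852/5.68 = 0.0326.

0.0326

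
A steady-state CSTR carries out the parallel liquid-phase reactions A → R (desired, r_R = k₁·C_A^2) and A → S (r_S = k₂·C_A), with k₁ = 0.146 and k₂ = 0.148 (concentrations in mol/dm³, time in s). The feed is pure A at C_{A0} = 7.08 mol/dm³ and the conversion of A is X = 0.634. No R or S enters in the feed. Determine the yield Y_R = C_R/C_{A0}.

0.456

Exit C_A = C_{A0}(1−X) = 7.08×0.366 = 2.591 mol/dm³.
In a CSTR the entire volume is at exit conditions, so r_R = 0.146×2.591^2 = 0.9804 and r_S = 0.148×2.591 = 0.3835.
Fraction of consumed A going to R: r_R/(r_R+r_S) = 0.7188.
C_R = 0.7188·C_{A0}·X = 0.7188×7.08×0.634 = 3.23 mol/dm³; Y_R = C_R/C_{A0} = 0.456.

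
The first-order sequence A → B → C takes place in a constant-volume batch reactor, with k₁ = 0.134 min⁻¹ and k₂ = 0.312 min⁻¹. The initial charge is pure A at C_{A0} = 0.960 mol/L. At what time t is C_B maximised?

For first-order series the maximum of C_B occurs at t_opt = ln(k₂/k₁)/(k₂−k₁).
= ln(0.312/0.134)/(0.312−0.134) = ln(2.328)/0.1780 = 0.8452/0.1780 = 4.75 min.

4.75 min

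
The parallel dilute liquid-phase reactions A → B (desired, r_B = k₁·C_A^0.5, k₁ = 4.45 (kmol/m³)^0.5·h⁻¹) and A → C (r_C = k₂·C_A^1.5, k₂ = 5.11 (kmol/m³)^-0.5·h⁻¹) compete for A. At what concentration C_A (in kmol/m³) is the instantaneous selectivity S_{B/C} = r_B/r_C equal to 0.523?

S_{B/C} = (k₁/k₂)·C_A⁻¹ ⇒ C_A = (S·k₂/k₁)^(-1).
= (0.523×5.11/4.45)^(-1) = (0.6006)^(-1) = 1.67 kmol/m³.

1.67 kmol/m³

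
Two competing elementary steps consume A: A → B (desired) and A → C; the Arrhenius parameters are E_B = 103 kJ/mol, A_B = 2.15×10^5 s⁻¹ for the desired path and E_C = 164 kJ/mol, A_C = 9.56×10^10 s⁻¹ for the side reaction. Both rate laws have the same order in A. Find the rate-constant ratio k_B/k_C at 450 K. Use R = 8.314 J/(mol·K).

27.1

k_B/k_C = (A_B/A_C)·exp[−(E_B−E_C)/(RT)] = (A_B/A_C)·exp[(E_C−E_B)/(RT)].
(E_C−E_B)/(RT) = (164−103)×10³/(8.314×450) = 61000/3741 = 16.30.
k_B/k_C = (2.15×10^5/9.56×10^10)·exp(16.30) = 2.249×10^-6 × 1.205×10^7 = 27.1.
Since E_B < E_C, lowering the temperature improves selectivity toward B.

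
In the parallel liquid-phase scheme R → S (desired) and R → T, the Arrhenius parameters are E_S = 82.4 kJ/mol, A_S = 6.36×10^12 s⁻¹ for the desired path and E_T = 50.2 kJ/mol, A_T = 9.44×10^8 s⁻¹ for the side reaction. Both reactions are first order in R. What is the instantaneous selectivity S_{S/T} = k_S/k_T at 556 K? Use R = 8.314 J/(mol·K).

6.36

Since both paths have the same order in R, the concentration cancels and S_{S/T} = k_S/k_T = (A_S/A_T)·exp[(E_T−E_S)/(RT)].
(E_T−E_S)/(RT) = (50.2−82.4)×10³/(8.314×556) = -32200/4623 = -6.966.
k_S/k_T = (6.36×10^12/9.44×10^8)·exp(-6.966) = 6737 × 9.436×10^-4 = 6.36.
Since E_S > E_T, raising the temperature improves selectivity toward S.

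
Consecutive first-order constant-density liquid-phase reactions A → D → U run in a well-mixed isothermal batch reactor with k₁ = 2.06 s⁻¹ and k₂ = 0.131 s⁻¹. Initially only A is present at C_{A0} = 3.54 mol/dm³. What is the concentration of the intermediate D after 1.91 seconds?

For first-order series with pure A initially, C_D(t) = k₁C_{A0}/(k₂−k₁)·(e^(−k₁t) − e^(−k₂t)).
e^(−k₁t) = e^(−2.06×1.91) = e^(−3.935) = 0.01955; e^(−k₂t) = e^(−0.2502) = 0.7786.
C_D = 2.06×3.54/(0.131−2.06) × (0.01955−0.7786) = (-3.780)×(-0.7591) = 2.870 mol/dm³.

2.87 mol/dm³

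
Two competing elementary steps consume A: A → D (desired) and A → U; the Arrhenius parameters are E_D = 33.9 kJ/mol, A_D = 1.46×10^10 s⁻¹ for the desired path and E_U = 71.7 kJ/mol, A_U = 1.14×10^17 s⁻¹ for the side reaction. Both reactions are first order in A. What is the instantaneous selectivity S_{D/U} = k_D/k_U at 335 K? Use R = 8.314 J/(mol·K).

0.100

With equal orders, S_{D/U} = k_D/k_U = (A_D/A_U)·exp[(E_U−E_D)/(RT)].
(E_U−E_D)/(RT) = (71.7−33.9)×10³/(8.314×335) = 37800/2785 = 13.57.
k_D/k_U = (1.46×10^10/1.14×10^17)·exp(13.57) = 1.281×10^-7 × 7.837×10^5 = 0.100.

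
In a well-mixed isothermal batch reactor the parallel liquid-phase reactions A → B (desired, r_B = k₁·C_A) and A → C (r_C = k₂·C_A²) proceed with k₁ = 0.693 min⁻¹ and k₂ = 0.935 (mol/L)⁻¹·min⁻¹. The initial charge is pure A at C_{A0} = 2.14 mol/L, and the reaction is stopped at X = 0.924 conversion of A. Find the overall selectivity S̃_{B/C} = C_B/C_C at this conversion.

C_A = C_{A0}(1−X) = 0.1626 mol/L.
Along a PFR/batch, dC_B/dC_A = −r_B/(r_B+r_C) = −k₁/(k₁+k₂·C_A).
Integrating from C_{A0} to C_A: C_B = (0.693/0.935)·ln[(0.693+0.935·2.14)/(0.693+0.935·0.163)] = 0.7412·ln(2.694/0.8451) = 0.8593 mol/L.
C_C = (C_{A0}−C_A)−C_B = 1.118 mol/L; S̃_{B/C} = 0.8593/1.118 = 0.769.

0.769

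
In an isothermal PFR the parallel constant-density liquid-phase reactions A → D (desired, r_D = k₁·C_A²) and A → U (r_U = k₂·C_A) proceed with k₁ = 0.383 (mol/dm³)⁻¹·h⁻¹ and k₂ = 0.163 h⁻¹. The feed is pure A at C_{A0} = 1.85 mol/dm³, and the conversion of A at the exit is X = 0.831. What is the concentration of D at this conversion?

C_A = C_{A0}(1−X) = 0.3127 mol/dm³.
Along a PFR/batch, dC_U/dC_A = −r_U/(r_D+r_U) = −k₂/(k₂+k₁·C_A).
Integrating from C_{A0} to C_A: C_U = (0.163/0.383)·ln[(0.163+0.383·1.85)/(0.163+0.383·0.313)] = 0.4256·ln(0.8716/0.2827) = 0.4791 mol/dm³.
Then C_D = (C_{A0}−C_A) − C_U = 1.537 − 0.4791 = 1.058 mol/dm³.

1.06 mol/dm³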